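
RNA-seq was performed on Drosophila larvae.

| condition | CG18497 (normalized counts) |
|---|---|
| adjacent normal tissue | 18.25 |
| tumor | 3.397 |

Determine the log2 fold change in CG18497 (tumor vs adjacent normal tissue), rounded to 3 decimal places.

-2.426

Fold change = 3.397 / 18.25 = 0.1861
log2(0.1861) = -2.4256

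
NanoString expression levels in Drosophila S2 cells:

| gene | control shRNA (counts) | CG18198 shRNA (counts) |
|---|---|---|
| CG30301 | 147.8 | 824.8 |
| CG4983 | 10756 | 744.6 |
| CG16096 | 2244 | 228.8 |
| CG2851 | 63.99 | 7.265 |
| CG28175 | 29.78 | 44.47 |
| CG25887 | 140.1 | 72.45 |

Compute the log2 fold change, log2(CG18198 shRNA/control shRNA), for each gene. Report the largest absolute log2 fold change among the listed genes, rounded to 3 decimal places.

3.853

log2(824.8/147.8) = 2.480  (CG30301)
log2(744.6/10756) = -3.853  (CG4983)
log2(228.8/2244) = -3.294  (CG16096)
log2(7.265/63.99) = -3.139  (CG2851)
log2(44.47/29.78) = 0.578  (CG28175)
log2(72.45/140.1) = -0.951  (CG25887)
The largest magnitude belongs to CG4983.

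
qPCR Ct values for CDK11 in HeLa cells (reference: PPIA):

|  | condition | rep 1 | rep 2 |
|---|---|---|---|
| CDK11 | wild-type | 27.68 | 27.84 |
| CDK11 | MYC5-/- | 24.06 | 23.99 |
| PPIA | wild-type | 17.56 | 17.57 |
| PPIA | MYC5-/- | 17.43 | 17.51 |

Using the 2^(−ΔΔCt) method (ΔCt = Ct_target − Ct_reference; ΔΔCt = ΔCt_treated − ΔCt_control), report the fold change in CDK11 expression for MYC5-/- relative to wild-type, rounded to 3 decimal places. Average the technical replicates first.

12.467

Mean Ct: CDK11 wild-type 27.760; CDK11 MYC5-/- 24.025; PPIA wild-type 17.565; PPIA MYC5-/- 17.470
ΔCt(wild-type) = 27.760 − 17.565 = 10.195
ΔCt(MYC5-/-) = 24.025 − 17.470 = 6.555
ΔΔCt = 6.555 − 10.195 = -3.640
Fold change = 2^(−(-3.640)) = 2^3.640 = 12.4666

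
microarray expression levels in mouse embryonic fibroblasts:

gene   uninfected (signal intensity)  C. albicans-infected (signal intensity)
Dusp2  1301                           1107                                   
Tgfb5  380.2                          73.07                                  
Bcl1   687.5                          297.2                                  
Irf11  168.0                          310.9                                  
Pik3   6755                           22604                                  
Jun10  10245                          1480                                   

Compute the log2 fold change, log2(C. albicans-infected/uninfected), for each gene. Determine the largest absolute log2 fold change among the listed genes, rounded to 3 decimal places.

log2(1107/1301) = -0.233  (Dusp2)
log2(73.07/380.2) = -2.379  (Tgfb5)
log2(297.2/687.5) = -1.210  (Bcl1)
log2(310.9/168.0) = 0.888  (Irf11)
log2(22604/6755) = 1.743  (Pik3)
log2(1480/10245) = -2.791  (Jun10)
The largest magnitude belongs to Jun10.

2.791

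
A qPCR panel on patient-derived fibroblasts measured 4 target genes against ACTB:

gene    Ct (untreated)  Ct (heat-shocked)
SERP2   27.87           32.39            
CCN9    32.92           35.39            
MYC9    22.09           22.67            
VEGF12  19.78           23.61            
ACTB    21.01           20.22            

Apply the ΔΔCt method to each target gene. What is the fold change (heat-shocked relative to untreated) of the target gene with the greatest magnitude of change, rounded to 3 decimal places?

0.025

SERP2: ΔΔCt = (32.39−20.22) − (27.87−21.01) = 12.17 − 6.86 = 5.31; fold change = 2^-5.31 = 0.025
CCN9: ΔΔCt = (35.39−20.22) − (32.92−21.01) = 15.17 − 11.91 = 3.26; fold change = 2^-3.26 = 0.104
MYC9: ΔΔCt = (22.67−20.22) − (22.09−21.01) = 2.45 − 1.08 = 1.37; fold change = 2^-1.37 = 0.387
VEGF12: ΔΔCt = (23.61−20.22) − (19.78−21.01) = 3.39 − (-1.23) = 4.62; fold change = 2^-4.62 = 0.041
SERP2 has the largest |ΔΔCt| = 5.31.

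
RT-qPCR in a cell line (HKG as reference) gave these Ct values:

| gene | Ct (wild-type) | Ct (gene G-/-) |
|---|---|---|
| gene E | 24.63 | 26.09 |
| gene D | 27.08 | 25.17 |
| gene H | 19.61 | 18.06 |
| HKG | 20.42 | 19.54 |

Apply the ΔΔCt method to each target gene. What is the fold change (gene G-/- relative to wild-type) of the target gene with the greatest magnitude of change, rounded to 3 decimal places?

0.198

gene E: ΔΔCt = (26.09−19.54) − (24.63−20.42) = 6.55 − 4.21 = 2.34; fold change = 2^-2.34 = 0.198
gene D: ΔΔCt = (25.17−19.54) − (27.08−20.42) = 5.63 − 6.66 = -1.03; fold change = 2^1.03 = 2.042
gene H: ΔΔCt = (18.06−19.54) − (19.61−20.42) = -1.48 − (-0.81) = -0.67; fold change = 2^0.67 = 1.591
gene E has the largest |ΔΔCt| = 2.34.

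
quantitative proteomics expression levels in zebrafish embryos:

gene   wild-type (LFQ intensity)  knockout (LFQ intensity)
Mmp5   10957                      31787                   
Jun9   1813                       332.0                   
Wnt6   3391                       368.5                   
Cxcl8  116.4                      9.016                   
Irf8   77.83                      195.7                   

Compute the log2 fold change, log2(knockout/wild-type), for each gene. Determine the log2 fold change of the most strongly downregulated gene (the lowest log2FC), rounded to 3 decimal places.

log2(31787/10957) = 1.537  (Mmp5)
log2(332.0/1813) = -2.449  (Jun9)
log2(368.5/3391) = -3.202  (Wnt6)
log2(9.016/116.4) = -3.690  (Cxcl8)
log2(195.7/77.83) = 1.330  (Irf8)
Cxcl8 is most strongly downregulated.

-3.690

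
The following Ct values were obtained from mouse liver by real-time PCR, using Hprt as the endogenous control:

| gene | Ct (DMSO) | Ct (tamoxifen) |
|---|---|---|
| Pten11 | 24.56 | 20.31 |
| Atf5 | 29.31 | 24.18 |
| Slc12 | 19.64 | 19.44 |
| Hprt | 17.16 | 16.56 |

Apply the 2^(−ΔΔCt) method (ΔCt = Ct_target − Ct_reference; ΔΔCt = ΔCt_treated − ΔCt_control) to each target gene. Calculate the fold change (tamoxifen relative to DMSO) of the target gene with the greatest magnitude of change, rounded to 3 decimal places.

Pten11: ΔΔCt = (20.31−16.56) − (24.56−17.16) = 3.75 − 7.40 = -3.65; fold change = 2^3.65 = 12.553
Atf5: ΔΔCt = (24.18−16.56) − (29.31−17.16) = 7.62 − 12.15 = -4.53; fold change = 2^4.53 = 23.103
Slc12: ΔΔCt = (19.44−16.56) − (19.64−17.16) = 2.88 − 2.48 = 0.40; fold change = 2^-0.40 = 0.758
Atf5 has the largest |ΔΔCt| = 4.53.

23.103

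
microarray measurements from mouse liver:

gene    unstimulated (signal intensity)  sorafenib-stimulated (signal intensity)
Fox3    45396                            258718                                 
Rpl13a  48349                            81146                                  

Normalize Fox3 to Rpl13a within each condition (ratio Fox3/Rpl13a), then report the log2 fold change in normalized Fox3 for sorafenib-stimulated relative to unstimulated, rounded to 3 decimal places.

1.764

Fox3/Rpl13a (unstimulated) = 45396 / 48349 = 0.93892
Fox3/Rpl13a (sorafenib-stimulated) = 258718 / 81146 = 3.1883
Fold change = 3.1883 / 0.93892 = 3.3957
log2(3.3957) = 1.7637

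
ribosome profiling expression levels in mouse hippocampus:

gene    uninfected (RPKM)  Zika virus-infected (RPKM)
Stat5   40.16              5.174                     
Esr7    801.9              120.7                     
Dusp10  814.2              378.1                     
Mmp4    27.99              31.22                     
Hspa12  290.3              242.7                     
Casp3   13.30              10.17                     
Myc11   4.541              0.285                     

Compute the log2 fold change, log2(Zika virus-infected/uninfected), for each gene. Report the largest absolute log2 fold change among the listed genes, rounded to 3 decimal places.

log2(5.174/40.16) = -2.956  (Stat5)
log2(120.7/801.9) = -2.732  (Esr7)
log2(378.1/814.2) = -1.107  (Dusp10)
log2(31.22/27.99) = 0.158  (Mmp4)
log2(242.7/290.3) = -0.258  (Hspa12)
log2(10.17/13.30) = -0.387  (Casp3)
log2(0.285/4.541) = -3.994  (Myc11)
The largest magnitude belongs to Myc11.

3.994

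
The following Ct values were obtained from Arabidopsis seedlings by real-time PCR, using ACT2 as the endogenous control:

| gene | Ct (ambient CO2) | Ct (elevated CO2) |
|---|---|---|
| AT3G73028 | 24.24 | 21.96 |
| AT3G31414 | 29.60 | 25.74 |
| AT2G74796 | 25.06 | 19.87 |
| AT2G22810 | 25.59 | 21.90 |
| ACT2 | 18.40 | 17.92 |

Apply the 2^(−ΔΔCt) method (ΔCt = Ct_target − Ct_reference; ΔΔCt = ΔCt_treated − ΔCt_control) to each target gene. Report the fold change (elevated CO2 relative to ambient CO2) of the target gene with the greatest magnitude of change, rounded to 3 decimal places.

AT3G73028: ΔΔCt = (21.96−17.92) − (24.24−18.40) = 4.04 − 5.84 = -1.80; fold change = 2^1.80 = 3.482
AT3G31414: ΔΔCt = (25.74−17.92) − (29.60−18.40) = 7.82 − 11.20 = -3.38; fold change = 2^3.38 = 10.411
AT2G74796: ΔΔCt = (19.87−17.92) − (25.06−18.40) = 1.95 − 6.66 = -4.71; fold change = 2^4.71 = 26.173
AT2G22810: ΔΔCt = (21.90−17.92) − (25.59−18.40) = 3.98 − 7.19 = -3.21; fold change = 2^3.21 = 9.254
AT2G74796 has the largest |ΔΔCt| = 4.71.

26.173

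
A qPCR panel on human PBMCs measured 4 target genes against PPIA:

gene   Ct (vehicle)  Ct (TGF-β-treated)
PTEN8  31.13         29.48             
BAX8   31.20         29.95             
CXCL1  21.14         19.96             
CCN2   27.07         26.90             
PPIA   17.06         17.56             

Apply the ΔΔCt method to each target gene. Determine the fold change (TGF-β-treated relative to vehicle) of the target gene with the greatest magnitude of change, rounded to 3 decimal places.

4.438

PTEN8: ΔΔCt = (29.48−17.56) − (31.13−17.06) = 11.92 − 14.07 = -2.15; fold change = 2^2.15 = 4.438
BAX8: ΔΔCt = (29.95−17.56) − (31.20−17.06) = 12.39 − 14.14 = -1.75; fold change = 2^1.75 = 3.364
CXCL1: ΔΔCt = (19.96−17.56) − (21.14−17.06) = 2.40 − 4.08 = -1.68; fold change = 2^1.68 = 3.204
CCN2: ΔΔCt = (26.90−17.56) − (27.07−17.06) = 9.34 − 10.01 = -0.67; fold change = 2^0.67 = 1.591
PTEN8 has the largest |ΔΔCt| = 2.15.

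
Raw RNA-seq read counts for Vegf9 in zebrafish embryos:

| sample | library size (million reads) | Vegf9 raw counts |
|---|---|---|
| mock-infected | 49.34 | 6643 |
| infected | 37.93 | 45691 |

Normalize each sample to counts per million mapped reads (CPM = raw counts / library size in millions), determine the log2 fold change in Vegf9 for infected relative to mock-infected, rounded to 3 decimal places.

3.161

CPM(mock-infected) = 6643 / 49.34 = 134.6372
CPM(infected) = 45691 / 37.93 = 1204.6138
Fold change = 1204.6138 / 134.6372 = 8.94711
log2(8.94711) = 3.1614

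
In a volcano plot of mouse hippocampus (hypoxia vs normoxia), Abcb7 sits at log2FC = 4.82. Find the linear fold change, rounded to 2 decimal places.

28.25

Fold change = 2^(4.82) = 28.246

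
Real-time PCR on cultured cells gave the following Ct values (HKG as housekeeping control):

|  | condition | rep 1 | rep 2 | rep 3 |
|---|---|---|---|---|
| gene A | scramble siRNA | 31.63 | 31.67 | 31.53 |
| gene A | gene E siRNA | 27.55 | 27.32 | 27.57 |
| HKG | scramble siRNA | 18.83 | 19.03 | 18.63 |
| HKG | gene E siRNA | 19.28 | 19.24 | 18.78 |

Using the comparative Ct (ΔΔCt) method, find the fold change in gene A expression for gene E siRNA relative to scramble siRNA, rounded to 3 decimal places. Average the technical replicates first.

Mean Ct: gene A scramble siRNA 31.610; gene A gene E siRNA 27.480; HKG scramble siRNA 18.830; HKG gene E siRNA 19.100
ΔCt(scramble siRNA) = 31.610 − 18.830 = 12.780
ΔCt(gene E siRNA) = 27.480 − 19.100 = 8.380
ΔΔCt = 8.380 − 12.780 = -4.400
Fold change = 2^(−(-4.400)) = 2^4.400 = 21.1121

21.112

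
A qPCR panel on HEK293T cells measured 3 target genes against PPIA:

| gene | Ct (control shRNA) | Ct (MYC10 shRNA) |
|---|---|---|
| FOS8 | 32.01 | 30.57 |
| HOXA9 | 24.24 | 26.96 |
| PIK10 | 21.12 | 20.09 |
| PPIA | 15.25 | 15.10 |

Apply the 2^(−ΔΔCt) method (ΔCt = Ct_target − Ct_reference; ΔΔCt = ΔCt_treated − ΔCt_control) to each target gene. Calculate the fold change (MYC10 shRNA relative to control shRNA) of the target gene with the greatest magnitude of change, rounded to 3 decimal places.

0.137

FOS8: ΔΔCt = (30.57−15.10) − (32.01−15.25) = 15.47 − 16.76 = -1.29; fold change = 2^1.29 = 2.445
HOXA9: ΔΔCt = (26.96−15.10) − (24.24−15.25) = 11.86 − 8.99 = 2.87; fold change = 2^-2.87 = 0.137
PIK10: ΔΔCt = (20.09−15.10) − (21.12−15.25) = 4.99 − 5.87 = -0.88; fold change = 2^0.88 = 1.840
HOXA9 has the largest |ΔΔCt| = 2.87.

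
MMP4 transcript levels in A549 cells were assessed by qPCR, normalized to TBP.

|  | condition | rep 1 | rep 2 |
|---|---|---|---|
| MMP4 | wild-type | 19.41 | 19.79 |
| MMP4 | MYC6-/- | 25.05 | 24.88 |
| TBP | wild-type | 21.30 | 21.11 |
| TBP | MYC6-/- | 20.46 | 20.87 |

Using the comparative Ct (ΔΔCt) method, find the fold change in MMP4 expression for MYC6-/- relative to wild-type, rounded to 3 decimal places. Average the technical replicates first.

0.017

Mean Ct: MMP4 wild-type 19.600; MMP4 MYC6-/- 24.965; TBP wild-type 21.205; TBP MYC6-/- 20.665
ΔCt(wild-type) = 19.600 − 21.205 = -1.605
ΔCt(MYC6-/-) = 24.965 − 20.665 = 4.300
ΔΔCt = 4.300 − (-1.605) = 5.905
Fold change = 2^(−5.905) = 0.0167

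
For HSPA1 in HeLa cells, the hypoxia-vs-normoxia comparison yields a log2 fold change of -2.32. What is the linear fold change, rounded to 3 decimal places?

0.200

Fold change = 2^(-2.32) = 0.2003
That is, HSPA1 drops to 20.0% of the normoxia level.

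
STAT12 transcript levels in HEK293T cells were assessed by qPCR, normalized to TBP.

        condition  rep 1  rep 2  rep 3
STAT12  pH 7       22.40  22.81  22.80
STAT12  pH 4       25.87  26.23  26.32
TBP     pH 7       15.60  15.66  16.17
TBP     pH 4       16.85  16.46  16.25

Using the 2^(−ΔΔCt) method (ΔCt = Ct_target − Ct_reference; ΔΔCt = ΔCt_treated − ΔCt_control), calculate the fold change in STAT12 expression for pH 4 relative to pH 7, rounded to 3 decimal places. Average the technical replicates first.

0.148

Mean Ct: STAT12 pH 7 22.670; STAT12 pH 4 26.140; TBP pH 7 15.810; TBP pH 4 16.520
ΔCt(pH 7) = 22.670 − 15.810 = 6.860
ΔCt(pH 4) = 26.140 − 16.520 = 9.620
ΔΔCt = 9.620 − 6.860 = 2.760
Fold change = 2^(−2.760) = 0.1476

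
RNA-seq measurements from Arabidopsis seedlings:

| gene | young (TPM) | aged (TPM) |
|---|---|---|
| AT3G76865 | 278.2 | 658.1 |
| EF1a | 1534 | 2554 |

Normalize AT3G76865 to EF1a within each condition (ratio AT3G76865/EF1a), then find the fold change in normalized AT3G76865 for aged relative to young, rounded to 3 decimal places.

AT3G76865/EF1a (young) = 278.2 / 1534 = 0.18136
AT3G76865/EF1a (aged) = 658.1 / 2554 = 0.25767
Fold change = 0.25767 / 0.18136 = 1.4208

1.421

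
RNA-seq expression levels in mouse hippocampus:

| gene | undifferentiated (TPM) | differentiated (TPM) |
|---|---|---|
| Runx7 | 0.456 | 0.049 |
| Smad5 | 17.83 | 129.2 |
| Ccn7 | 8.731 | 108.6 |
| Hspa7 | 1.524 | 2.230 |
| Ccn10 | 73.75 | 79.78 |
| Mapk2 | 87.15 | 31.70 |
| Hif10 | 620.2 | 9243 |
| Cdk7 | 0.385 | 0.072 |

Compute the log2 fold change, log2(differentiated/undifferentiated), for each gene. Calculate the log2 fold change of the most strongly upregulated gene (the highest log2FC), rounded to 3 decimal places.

3.898

log2(0.049/0.456) = -3.218  (Runx7)
log2(129.2/17.83) = 2.857  (Smad5)
log2(108.6/8.731) = 3.637  (Ccn7)
log2(2.230/1.524) = 0.549  (Hspa7)
log2(79.78/73.75) = 0.113  (Ccn10)
log2(31.70/87.15) = -1.459  (Mapk2)
log2(9243/620.2) = 3.898  (Hif10)
log2(0.072/0.385) = -2.419  (Cdk7)
Hif10 is most strongly upregulated.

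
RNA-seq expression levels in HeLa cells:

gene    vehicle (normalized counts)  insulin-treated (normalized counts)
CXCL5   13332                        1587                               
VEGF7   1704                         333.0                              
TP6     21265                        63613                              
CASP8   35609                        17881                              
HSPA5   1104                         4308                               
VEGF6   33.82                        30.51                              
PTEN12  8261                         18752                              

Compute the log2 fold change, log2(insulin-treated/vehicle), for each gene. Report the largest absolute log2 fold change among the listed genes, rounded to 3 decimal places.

3.071

log2(1587/13332) = -3.071  (CXCL5)
log2(333.0/1704) = -2.355  (VEGF7)
log2(63613/21265) = 1.581  (TP6)
log2(17881/35609) = -0.994  (CASP8)
log2(4308/1104) = 1.964  (HSPA5)
log2(30.51/33.82) = -0.149  (VEGF6)
log2(18752/8261) = 1.183  (PTEN12)
The largest magnitude belongs to CXCL5.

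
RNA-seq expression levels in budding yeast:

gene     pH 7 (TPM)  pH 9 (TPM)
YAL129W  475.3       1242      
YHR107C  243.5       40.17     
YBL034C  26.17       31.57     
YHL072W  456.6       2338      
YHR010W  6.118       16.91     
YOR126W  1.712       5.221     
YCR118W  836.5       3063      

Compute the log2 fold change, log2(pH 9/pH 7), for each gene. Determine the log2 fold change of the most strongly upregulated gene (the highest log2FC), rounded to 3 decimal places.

2.356

log2(1242/475.3) = 1.386  (YAL129W)
log2(40.17/243.5) = -2.600  (YHR107C)
log2(31.57/26.17) = 0.271  (YBL034C)
log2(2338/456.6) = 2.356  (YHL072W)
log2(16.91/6.118) = 1.467  (YHR010W)
log2(5.221/1.712) = 1.609  (YOR126W)
log2(3063/836.5) = 1.873  (YCR118W)
YHL072W is most strongly upregulated.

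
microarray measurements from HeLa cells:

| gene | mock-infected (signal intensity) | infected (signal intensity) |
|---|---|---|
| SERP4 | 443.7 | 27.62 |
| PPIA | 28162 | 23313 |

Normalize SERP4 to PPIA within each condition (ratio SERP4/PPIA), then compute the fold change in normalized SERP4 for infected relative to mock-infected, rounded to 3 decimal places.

0.075

SERP4/PPIA (mock-infected) = 443.7 / 28162 = 0.015755
SERP4/PPIA (infected) = 27.62 / 23313 = 0.0011847
Fold change = 0.0011847 / 0.015755 = 0.0752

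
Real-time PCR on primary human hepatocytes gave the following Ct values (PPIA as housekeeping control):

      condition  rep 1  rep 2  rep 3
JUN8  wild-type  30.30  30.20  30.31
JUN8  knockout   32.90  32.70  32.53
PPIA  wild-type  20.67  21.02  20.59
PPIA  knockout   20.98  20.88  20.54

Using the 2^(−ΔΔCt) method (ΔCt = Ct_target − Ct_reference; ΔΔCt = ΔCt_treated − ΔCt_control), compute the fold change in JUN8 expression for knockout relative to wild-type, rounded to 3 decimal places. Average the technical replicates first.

0.189

Mean Ct: JUN8 wild-type 30.270; JUN8 knockout 32.710; PPIA wild-type 20.760; PPIA knockout 20.800
ΔCt(wild-type) = 30.270 − 20.760 = 9.510
ΔCt(knockout) = 32.710 − 20.800 = 11.910
ΔΔCt = 11.910 − 9.510 = 2.400
Fold change = 2^(−2.400) = 0.1895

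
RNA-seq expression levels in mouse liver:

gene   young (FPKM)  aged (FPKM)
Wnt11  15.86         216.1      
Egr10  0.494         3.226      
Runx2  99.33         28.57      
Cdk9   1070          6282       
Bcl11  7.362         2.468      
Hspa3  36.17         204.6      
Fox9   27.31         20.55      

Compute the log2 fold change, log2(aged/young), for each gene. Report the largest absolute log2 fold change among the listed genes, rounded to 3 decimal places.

3.768

log2(216.1/15.86) = 3.768  (Wnt11)
log2(3.226/0.494) = 2.707  (Egr10)
log2(28.57/99.33) = -1.798  (Runx2)
log2(6282/1070) = 2.554  (Cdk9)
log2(2.468/7.362) = -1.577  (Bcl11)
log2(204.6/36.17) = 2.500  (Hspa3)
log2(20.55/27.31) = -0.410  (Fox9)
The largest magnitude belongs to Wnt11.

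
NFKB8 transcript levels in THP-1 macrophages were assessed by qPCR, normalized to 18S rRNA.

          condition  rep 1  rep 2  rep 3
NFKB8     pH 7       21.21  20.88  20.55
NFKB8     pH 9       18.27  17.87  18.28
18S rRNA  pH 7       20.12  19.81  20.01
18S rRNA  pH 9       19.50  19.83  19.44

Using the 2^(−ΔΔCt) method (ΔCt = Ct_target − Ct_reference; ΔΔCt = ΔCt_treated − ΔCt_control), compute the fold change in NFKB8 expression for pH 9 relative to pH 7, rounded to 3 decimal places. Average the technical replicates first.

Mean Ct: NFKB8 pH 7 20.880; NFKB8 pH 9 18.140; 18S rRNA pH 7 19.980; 18S rRNA pH 9 19.590
ΔCt(pH 7) = 20.880 − 19.980 = 0.900
ΔCt(pH 9) = 18.140 − 19.590 = -1.450
ΔΔCt = -1.450 − 0.900 = -2.350
Fold change = 2^(−(-2.350)) = 2^2.350 = 5.0982

5.098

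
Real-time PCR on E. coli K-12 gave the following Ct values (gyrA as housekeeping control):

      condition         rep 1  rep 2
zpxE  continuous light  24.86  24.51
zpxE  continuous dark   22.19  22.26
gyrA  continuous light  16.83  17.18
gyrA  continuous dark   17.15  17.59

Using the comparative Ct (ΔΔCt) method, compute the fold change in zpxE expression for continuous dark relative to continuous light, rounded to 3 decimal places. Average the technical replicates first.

7.086

Mean Ct: zpxE continuous light 24.685; zpxE continuous dark 22.225; gyrA continuous light 17.005; gyrA continuous dark 17.370
ΔCt(continuous light) = 24.685 − 17.005 = 7.680
ΔCt(continuous dark) = 22.225 − 17.370 = 4.855
ΔΔCt = 4.855 − 7.680 = -2.825
Fold change = 2^(−(-2.825)) = 2^2.825 = 7.0861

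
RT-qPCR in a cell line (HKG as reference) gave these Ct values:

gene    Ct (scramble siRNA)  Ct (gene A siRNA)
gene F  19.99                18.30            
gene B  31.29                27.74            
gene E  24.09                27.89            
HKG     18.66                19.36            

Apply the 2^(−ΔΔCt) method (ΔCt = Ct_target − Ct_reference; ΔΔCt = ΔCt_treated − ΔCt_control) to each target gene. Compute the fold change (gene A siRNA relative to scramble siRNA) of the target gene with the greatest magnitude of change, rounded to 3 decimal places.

gene F: ΔΔCt = (18.30−19.36) − (19.99−18.66) = -1.06 − 1.33 = -2.39; fold change = 2^2.39 = 5.242
gene B: ΔΔCt = (27.74−19.36) − (31.29−18.66) = 8.38 − 12.63 = -4.25; fold change = 2^4.25 = 19.027
gene E: ΔΔCt = (27.89−19.36) − (24.09−18.66) = 8.53 − 5.43 = 3.10; fold change = 2^-3.10 = 0.117
gene B has the largest |ΔΔCt| = 4.25.

19.027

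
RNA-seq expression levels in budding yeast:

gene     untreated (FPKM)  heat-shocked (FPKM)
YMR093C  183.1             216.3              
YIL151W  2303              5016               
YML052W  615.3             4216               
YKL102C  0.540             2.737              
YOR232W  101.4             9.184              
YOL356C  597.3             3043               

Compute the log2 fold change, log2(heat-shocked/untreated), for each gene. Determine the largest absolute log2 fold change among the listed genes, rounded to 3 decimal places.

3.465

log2(216.3/183.1) = 0.240  (YMR093C)
log2(5016/2303) = 1.123  (YIL151W)
log2(4216/615.3) = 2.777  (YML052W)
log2(2.737/0.540) = 2.342  (YKL102C)
log2(9.184/101.4) = -3.465  (YOR232W)
log2(3043/597.3) = 2.349  (YOL356C)
The largest magnitude belongs to YOR232W.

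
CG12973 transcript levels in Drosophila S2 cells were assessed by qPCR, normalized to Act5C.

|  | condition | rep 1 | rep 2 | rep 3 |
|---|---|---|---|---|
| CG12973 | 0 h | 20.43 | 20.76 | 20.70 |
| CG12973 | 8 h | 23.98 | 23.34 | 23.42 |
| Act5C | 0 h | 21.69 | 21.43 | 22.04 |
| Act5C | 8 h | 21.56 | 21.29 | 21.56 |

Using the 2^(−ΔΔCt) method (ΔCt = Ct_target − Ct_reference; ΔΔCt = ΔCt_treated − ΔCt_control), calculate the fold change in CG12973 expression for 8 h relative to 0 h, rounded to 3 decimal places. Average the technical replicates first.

0.109

Mean Ct: CG12973 0 h 20.630; CG12973 8 h 23.580; Act5C 0 h 21.720; Act5C 8 h 21.470
ΔCt(0 h) = 20.630 − 21.720 = -1.090
ΔCt(8 h) = 23.580 − 21.470 = 2.110
ΔΔCt = 2.110 − (-1.090) = 3.200
Fold change = 2^(−3.200) = 0.1088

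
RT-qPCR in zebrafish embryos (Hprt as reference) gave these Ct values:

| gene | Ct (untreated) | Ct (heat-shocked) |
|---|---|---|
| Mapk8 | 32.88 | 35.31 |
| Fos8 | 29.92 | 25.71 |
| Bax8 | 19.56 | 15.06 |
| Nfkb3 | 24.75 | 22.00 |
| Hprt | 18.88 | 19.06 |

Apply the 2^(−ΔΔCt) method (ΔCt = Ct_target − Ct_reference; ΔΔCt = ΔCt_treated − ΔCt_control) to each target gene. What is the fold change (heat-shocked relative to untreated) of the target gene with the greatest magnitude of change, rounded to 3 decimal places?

25.634

Mapk8: ΔΔCt = (35.31−19.06) − (32.88−18.88) = 16.25 − 14.00 = 2.25; fold change = 2^-2.25 = 0.210
Fos8: ΔΔCt = (25.71−19.06) − (29.92−18.88) = 6.65 − 11.04 = -4.39; fold change = 2^4.39 = 20.966
Bax8: ΔΔCt = (15.06−19.06) − (19.56−18.88) = -4.00 − 0.68 = -4.68; fold change = 2^4.68 = 25.634
Nfkb3: ΔΔCt = (22.00−19.06) − (24.75−18.88) = 2.94 − 5.87 = -2.93; fold change = 2^2.93 = 7.621
Bax8 has the largest |ΔΔCt| = 4.68.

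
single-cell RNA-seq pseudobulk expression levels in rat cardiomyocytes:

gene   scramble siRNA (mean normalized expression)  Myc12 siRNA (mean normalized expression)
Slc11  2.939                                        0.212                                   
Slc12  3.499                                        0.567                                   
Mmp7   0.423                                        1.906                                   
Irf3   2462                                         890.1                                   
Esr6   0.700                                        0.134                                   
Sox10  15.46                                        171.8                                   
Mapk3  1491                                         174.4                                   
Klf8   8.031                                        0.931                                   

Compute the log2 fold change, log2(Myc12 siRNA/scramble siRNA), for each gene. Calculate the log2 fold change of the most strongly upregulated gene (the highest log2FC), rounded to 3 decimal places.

log2(0.212/2.939) = -3.793  (Slc11)
log2(0.567/3.499) = -2.626  (Slc12)
log2(1.906/0.423) = 2.172  (Mmp7)
log2(890.1/2462) = -1.468  (Irf3)
log2(0.134/0.700) = -2.385  (Esr6)
log2(171.8/15.46) = 3.474  (Sox10)
log2(174.4/1491) = -3.096  (Mapk3)
log2(0.931/8.031) = -3.109  (Klf8)
Sox10 is most strongly upregulated.

3.474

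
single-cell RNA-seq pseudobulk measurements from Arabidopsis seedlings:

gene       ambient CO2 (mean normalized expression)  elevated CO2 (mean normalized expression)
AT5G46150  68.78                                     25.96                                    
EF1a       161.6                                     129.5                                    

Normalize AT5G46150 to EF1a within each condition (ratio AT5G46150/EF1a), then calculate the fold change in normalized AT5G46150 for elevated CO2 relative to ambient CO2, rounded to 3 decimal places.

AT5G46150/EF1a (ambient CO2) = 68.78 / 161.6 = 0.42562
AT5G46150/EF1a (elevated CO2) = 25.96 / 129.5 = 0.20046
Fold change = 0.20046 / 0.42562 = 0.4710

0.471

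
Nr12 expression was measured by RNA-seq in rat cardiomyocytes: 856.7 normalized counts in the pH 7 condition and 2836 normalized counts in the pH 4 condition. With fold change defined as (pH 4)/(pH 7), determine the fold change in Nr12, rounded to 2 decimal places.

3.31

Fold change = 2836 / 856.7 = 3.310
Nr12 is upregulated.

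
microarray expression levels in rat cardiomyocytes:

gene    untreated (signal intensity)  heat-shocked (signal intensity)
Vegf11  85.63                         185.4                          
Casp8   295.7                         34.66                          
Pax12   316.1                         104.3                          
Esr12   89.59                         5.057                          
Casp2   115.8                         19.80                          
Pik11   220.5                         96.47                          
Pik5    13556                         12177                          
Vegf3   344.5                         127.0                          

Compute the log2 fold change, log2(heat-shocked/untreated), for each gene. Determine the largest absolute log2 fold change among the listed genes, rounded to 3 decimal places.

log2(185.4/85.63) = 1.114  (Vegf11)
log2(34.66/295.7) = -3.093  (Casp8)
log2(104.3/316.1) = -1.600  (Pax12)
log2(5.057/89.59) = -4.147  (Esr12)
log2(19.80/115.8) = -2.548  (Casp2)
log2(96.47/220.5) = -1.193  (Pik11)
log2(12177/13556) = -0.155  (Pik5)
log2(127.0/344.5) = -1.440  (Vegf3)
The largest magnitude belongs to Esr12.

4.147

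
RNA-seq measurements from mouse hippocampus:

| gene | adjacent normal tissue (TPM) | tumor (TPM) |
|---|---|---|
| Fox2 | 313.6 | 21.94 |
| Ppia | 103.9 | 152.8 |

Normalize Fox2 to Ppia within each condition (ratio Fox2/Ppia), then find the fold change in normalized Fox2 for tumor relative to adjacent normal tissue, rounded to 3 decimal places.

0.048

Fox2/Ppia (adjacent normal tissue) = 313.6 / 103.9 = 3.0183
Fox2/Ppia (tumor) = 21.94 / 152.8 = 0.14359
Fold change = 0.14359 / 3.0183 = 0.0476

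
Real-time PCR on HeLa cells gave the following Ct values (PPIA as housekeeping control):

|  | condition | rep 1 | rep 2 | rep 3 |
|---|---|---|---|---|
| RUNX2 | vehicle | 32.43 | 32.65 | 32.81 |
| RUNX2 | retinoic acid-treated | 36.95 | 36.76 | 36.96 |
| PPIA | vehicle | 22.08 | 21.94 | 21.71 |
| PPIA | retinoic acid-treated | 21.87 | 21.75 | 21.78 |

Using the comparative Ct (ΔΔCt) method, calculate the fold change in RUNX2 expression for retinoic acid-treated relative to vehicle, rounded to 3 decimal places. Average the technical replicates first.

Mean Ct: RUNX2 vehicle 32.630; RUNX2 retinoic acid-treated 36.890; PPIA vehicle 21.910; PPIA retinoic acid-treated 21.800
ΔCt(vehicle) = 32.630 − 21.910 = 10.720
ΔCt(retinoic acid-treated) = 36.890 − 21.800 = 15.090
ΔΔCt = 15.090 − 10.720 = 4.370
Fold change = 2^(−4.370) = 0.0484

0.048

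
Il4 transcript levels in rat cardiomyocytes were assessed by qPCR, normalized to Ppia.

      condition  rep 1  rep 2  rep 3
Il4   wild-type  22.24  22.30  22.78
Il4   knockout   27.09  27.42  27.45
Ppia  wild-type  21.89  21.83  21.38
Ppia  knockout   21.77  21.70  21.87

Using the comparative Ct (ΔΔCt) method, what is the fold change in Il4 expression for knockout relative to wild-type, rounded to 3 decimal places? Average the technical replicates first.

Mean Ct: Il4 wild-type 22.440; Il4 knockout 27.320; Ppia wild-type 21.700; Ppia knockout 21.780
ΔCt(wild-type) = 22.440 − 21.700 = 0.740
ΔCt(knockout) = 27.320 − 21.780 = 5.540
ΔΔCt = 5.540 − 0.740 = 4.800
Fold change = 2^(−4.800) = 0.0359

0.036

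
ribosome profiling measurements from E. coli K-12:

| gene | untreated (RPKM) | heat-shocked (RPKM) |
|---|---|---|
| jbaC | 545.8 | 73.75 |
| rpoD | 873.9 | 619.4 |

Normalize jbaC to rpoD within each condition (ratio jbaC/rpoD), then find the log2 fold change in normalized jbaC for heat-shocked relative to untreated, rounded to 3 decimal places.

-2.391

jbaC/rpoD (untreated) = 545.8 / 873.9 = 0.62456
jbaC/rpoD (heat-shocked) = 73.75 / 619.4 = 0.11907
Fold change = 0.11907 / 0.62456 = 0.1906
log2(0.1906) = -2.3911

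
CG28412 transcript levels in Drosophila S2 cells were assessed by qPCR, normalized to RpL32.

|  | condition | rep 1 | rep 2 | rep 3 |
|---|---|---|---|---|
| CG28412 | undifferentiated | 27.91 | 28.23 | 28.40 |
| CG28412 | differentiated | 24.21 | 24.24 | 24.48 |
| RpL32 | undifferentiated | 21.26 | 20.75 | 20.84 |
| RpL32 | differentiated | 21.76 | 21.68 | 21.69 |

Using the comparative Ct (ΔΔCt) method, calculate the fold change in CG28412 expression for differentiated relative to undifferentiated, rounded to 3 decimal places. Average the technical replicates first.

24.761

Mean Ct: CG28412 undifferentiated 28.180; CG28412 differentiated 24.310; RpL32 undifferentiated 20.950; RpL32 differentiated 21.710
ΔCt(undifferentiated) = 28.180 − 20.950 = 7.230
ΔCt(differentiated) = 24.310 − 21.710 = 2.600
ΔΔCt = 2.600 − 7.230 = -4.630
Fold change = 2^(−(-4.630)) = 2^4.630 = 24.7610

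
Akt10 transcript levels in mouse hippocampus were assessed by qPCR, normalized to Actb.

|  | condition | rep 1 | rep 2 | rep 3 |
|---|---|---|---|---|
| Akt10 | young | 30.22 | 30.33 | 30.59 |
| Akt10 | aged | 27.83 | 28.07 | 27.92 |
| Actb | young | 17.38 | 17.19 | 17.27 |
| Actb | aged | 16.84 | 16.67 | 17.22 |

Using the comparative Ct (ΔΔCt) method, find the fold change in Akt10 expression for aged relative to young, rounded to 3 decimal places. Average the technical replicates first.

4.199

Mean Ct: Akt10 young 30.380; Akt10 aged 27.940; Actb young 17.280; Actb aged 16.910
ΔCt(young) = 30.380 − 17.280 = 13.100
ΔCt(aged) = 27.940 − 16.910 = 11.030
ΔΔCt = 11.030 − 13.100 = -2.070
Fold change = 2^(−(-2.070)) = 2^2.070 = 4.1989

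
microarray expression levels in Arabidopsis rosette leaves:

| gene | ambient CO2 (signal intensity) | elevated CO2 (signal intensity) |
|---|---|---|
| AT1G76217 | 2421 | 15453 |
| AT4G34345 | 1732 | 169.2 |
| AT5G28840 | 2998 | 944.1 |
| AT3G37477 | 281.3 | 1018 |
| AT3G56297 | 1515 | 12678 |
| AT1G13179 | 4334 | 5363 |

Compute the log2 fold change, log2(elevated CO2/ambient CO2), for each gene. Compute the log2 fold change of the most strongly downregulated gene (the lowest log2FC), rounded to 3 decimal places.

log2(15453/2421) = 2.674  (AT1G76217)
log2(169.2/1732) = -3.356  (AT4G34345)
log2(944.1/2998) = -1.667  (AT5G28840)
log2(1018/281.3) = 1.856  (AT3G37477)
log2(12678/1515) = 3.065  (AT3G56297)
log2(5363/4334) = 0.307  (AT1G13179)
AT4G34345 is most strongly downregulated.

-3.356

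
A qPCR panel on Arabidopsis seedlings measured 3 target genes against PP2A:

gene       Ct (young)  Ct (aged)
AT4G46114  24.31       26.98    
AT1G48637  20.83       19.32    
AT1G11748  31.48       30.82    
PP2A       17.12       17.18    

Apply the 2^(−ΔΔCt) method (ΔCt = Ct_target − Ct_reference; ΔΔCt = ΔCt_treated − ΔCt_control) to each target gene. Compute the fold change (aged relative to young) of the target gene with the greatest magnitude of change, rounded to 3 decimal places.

AT4G46114: ΔΔCt = (26.98−17.18) − (24.31−17.12) = 9.80 − 7.19 = 2.61; fold change = 2^-2.61 = 0.164
AT1G48637: ΔΔCt = (19.32−17.18) − (20.83−17.12) = 2.14 − 3.71 = -1.57; fold change = 2^1.57 = 2.969
AT1G11748: ΔΔCt = (30.82−17.18) − (31.48−17.12) = 13.64 − 14.36 = -0.72; fold change = 2^0.72 = 1.647
AT4G46114 has the largest |ΔΔCt| = 2.61.

0.164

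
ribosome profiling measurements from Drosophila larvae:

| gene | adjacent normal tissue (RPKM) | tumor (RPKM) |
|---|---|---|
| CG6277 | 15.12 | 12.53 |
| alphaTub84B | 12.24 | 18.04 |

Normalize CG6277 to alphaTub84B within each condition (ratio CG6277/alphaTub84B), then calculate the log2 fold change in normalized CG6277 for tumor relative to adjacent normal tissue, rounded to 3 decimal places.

CG6277/alphaTub84B (adjacent normal tissue) = 15.12 / 12.24 = 1.2353
CG6277/alphaTub84B (tumor) = 12.53 / 18.04 = 0.69457
Fold change = 0.69457 / 1.2353 = 0.5623
log2(0.5623) = -0.8307

-0.831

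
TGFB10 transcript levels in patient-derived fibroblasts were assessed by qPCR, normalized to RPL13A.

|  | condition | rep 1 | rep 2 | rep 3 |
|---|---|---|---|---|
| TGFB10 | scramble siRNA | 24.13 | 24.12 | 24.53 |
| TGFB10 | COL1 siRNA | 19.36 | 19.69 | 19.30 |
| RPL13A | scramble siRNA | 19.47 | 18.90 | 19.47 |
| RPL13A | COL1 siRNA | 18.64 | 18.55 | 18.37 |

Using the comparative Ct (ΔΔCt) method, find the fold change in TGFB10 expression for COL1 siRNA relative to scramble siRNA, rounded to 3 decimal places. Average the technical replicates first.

16.564

Mean Ct: TGFB10 scramble siRNA 24.260; TGFB10 COL1 siRNA 19.450; RPL13A scramble siRNA 19.280; RPL13A COL1 siRNA 18.520
ΔCt(scramble siRNA) = 24.260 − 19.280 = 4.980
ΔCt(COL1 siRNA) = 19.450 − 18.520 = 0.930
ΔΔCt = 0.930 − 4.980 = -4.050
Fold change = 2^(−(-4.050)) = 2^4.050 = 16.5642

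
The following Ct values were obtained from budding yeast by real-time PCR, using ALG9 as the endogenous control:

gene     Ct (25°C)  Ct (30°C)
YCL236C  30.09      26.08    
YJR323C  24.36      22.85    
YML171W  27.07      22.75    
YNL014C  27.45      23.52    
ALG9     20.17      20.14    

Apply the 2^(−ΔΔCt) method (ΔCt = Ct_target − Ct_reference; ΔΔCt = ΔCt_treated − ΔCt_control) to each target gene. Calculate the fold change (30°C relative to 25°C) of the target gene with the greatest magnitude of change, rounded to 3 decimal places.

YCL236C: ΔΔCt = (26.08−20.14) − (30.09−20.17) = 5.94 − 9.92 = -3.98; fold change = 2^3.98 = 15.780
YJR323C: ΔΔCt = (22.85−20.14) − (24.36−20.17) = 2.71 − 4.19 = -1.48; fold change = 2^1.48 = 2.789
YML171W: ΔΔCt = (22.75−20.14) − (27.07−20.17) = 2.61 − 6.90 = -4.29; fold change = 2^4.29 = 19.562
YNL014C: ΔΔCt = (23.52−20.14) − (27.45−20.17) = 3.38 − 7.28 = -3.90; fold change = 2^3.90 = 14.929
YML171W has the largest |ΔΔCt| = 4.29.

19.562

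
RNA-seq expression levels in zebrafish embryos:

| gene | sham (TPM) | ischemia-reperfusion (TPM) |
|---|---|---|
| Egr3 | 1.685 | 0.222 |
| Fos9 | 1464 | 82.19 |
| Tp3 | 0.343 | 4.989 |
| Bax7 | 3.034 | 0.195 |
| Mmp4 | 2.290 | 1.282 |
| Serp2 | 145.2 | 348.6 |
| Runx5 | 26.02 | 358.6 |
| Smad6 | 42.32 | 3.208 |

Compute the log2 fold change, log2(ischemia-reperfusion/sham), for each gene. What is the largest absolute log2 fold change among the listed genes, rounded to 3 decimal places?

log2(0.222/1.685) = -2.924  (Egr3)
log2(82.19/1464) = -4.155  (Fos9)
log2(4.989/0.343) = 3.862  (Tp3)
log2(0.195/3.034) = -3.960  (Bax7)
log2(1.282/2.290) = -0.837  (Mmp4)
log2(348.6/145.2) = 1.264  (Serp2)
log2(358.6/26.02) = 3.785  (Runx5)
log2(3.208/42.32) = -3.722  (Smad6)
The largest magnitude belongs to Fos9.

4.155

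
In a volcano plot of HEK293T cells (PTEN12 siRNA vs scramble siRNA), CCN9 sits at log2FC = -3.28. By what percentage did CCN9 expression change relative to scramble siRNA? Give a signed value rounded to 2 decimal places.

Fold change = 2^(-3.28) = 0.1029
Percent change = (FC − 1) × 100% = (0.1029 − 1) × 100 = -89.71%

-89.71%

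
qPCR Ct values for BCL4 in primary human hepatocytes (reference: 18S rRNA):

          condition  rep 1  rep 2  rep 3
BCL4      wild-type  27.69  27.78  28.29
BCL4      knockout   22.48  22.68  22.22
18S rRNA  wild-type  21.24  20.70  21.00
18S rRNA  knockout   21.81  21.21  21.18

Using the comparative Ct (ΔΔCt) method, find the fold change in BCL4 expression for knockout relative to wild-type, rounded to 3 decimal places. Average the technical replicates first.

58.892

Mean Ct: BCL4 wild-type 27.920; BCL4 knockout 22.460; 18S rRNA wild-type 20.980; 18S rRNA knockout 21.400
ΔCt(wild-type) = 27.920 − 20.980 = 6.940
ΔCt(knockout) = 22.460 − 21.400 = 1.060
ΔΔCt = 1.060 − 6.940 = -5.880
Fold change = 2^(−(-5.880)) = 2^5.880 = 58.8920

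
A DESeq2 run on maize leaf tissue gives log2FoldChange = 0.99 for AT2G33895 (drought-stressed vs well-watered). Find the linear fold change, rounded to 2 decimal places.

1.99

Fold change = 2^(0.99) = 1.986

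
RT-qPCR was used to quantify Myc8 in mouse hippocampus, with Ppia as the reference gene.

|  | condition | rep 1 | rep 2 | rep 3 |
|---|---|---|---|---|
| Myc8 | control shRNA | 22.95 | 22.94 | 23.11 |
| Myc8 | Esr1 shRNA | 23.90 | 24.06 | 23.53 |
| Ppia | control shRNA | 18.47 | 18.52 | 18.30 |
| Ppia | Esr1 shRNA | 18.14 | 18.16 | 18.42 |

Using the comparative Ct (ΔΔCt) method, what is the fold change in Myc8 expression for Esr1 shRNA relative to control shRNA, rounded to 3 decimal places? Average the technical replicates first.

Mean Ct: Myc8 control shRNA 23.000; Myc8 Esr1 shRNA 23.830; Ppia control shRNA 18.430; Ppia Esr1 shRNA 18.240
ΔCt(control shRNA) = 23.000 − 18.430 = 4.570
ΔCt(Esr1 shRNA) = 23.830 − 18.240 = 5.590
ΔΔCt = 5.590 − 4.570 = 1.020
Fold change = 2^(−1.020) = 0.4931

0.493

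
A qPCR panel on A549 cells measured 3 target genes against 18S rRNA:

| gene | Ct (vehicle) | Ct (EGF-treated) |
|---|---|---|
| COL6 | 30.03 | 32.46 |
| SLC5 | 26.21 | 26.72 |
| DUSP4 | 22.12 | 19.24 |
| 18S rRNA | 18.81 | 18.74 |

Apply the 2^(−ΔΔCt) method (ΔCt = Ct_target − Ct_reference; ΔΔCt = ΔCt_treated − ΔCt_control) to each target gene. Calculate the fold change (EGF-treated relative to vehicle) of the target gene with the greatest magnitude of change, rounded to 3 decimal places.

COL6: ΔΔCt = (32.46−18.74) − (30.03−18.81) = 13.72 − 11.22 = 2.50; fold change = 2^-2.50 = 0.177
SLC5: ΔΔCt = (26.72−18.74) − (26.21−18.81) = 7.98 − 7.40 = 0.58; fold change = 2^-0.58 = 0.669
DUSP4: ΔΔCt = (19.24−18.74) − (22.12−18.81) = 0.50 − 3.31 = -2.81; fold change = 2^2.81 = 7.013
DUSP4 has the largest |ΔΔCt| = 2.81.

7.013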